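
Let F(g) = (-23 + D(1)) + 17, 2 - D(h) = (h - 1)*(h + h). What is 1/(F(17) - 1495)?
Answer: -1/1499 ≈ -0.00066711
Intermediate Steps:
D(h) = 2 - 2*h*(-1 + h) (D(h) = 2 - (h - 1)*(h + h) = 2 - (-1 + h)*2*h = 2 - 2*h*(-1 + h))
F(g) = -4 (F(g) = (-23 + (2 - 2*1² + 2*1)) + 17 = (-23 + (2 - 2*1 + 2)) + 17 = (-23 + (2 - 2 + 2)) + 17 = (-23 + 2) + 17 = -21 + 17 = -4)
1/(F(17) - 1495) = 1/(-4 - 1495) = 1/(-1499) = -1/1499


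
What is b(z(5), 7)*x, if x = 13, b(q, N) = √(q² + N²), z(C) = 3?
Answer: 13*√58 ≈ 99.005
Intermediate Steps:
b(q, N) = √(N² + q²)
b(z(5), 7)*x = √(7² + 3²)*13 = √(49 + 9)*13 = √58*13 = 13*√58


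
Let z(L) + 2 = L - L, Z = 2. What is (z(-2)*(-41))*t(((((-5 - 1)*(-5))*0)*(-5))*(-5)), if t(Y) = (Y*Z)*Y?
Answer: 0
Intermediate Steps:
z(L) = -2 (z(L) = -2 + (L - L) = -2 + 0 = -2)
t(Y) = 2*Y**2 (t(Y) = (Y*2)*Y = (2*Y)*Y = 2*Y**2)
(z(-2)*(-41))*t(((((-5 - 1)*(-5))*0)*(-5))*(-5)) = (-2*(-41))*(2*(((((-5 - 1)*(-5))*0)*(-5))*(-5))**2) = 82*(2*(((-6*(-5)*0)*(-5))*(-5))**2) = 82*(2*(((30*0)*(-5))*(-5))**2) = 82*(2*((0*(-5))*(-5))**2) = 82*(2*(0*(-5))**2) = 82*(2*0**2) = 82*(2*0) = 82*0 = 0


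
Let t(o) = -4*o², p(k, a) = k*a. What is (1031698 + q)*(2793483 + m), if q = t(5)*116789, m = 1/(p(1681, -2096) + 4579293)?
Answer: -31405904689956224224/1055917 ≈ -2.9743e+13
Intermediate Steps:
p(k, a) = a*k
m = 1/1055917 (m = 1/(-2096*1681 + 4579293) = 1/(-3523376 + 4579293) = 1/1055917 ≈ 9.4704e-7)
q = -11678900 (q = -4*5²*116789 = -4*25*116789 = -100*116789 = -11678900)
(1031698 + q)*(2793483 + m) = (1031698 - 11678900)*(2793483 + 1/1055917) = -10647202*2949686188912/1055917 = -31405904689956224224/1055917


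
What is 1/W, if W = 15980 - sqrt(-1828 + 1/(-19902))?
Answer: 318033960/5082219061657 + I*sqrt(724051816014)/5082219061657 ≈ 6.2578e-5 + 1.6743e-7*I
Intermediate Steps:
W = 15980 - I*sqrt(724051816014)/19902 (W = 15980 - sqrt(-1828 - 1/19902) = 15980 - sqrt(-36380857/19902) = 15980 - I*sqrt(724051816014)/19902 ≈ 15980.0 - 42.755*I)
1/W = 1/(15980 - I*sqrt(724051816014)/19902)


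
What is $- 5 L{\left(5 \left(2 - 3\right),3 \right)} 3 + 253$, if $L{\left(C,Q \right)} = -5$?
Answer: $328$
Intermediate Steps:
$- 5 L{\left(5 \left(2 - 3\right),3 \right)} 3 + 253 = \left(-5\right) \left(-5\right) 3 + 253 = 25 \cdot 3 + 253 = 75 + 253 = 328$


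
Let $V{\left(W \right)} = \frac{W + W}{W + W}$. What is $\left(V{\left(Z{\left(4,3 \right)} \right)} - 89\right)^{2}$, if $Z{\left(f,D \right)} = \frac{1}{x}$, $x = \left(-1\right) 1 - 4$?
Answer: $7744$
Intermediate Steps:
$x = -5$ ($x = -1 - 4 = -5$)
$Z{\left(f,D \right)} = - \frac{1}{5}$ ($Z{\left(f,D \right)} = \frac{1}{-5} = - \frac{1}{5}$)
$V{\left(W \right)} = 1$ ($V{\left(W \right)} = \frac{2 W}{2 W} = 2 W \frac{1}{2 W} = 1$)
$\left(V{\left(Z{\left(4,3 \right)} \right)} - 89\right)^{2} = \left(1 - 89\right)^{2} = \left(-88\right)^{2} = 7744$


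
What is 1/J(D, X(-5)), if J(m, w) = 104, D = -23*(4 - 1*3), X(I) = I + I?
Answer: 1/104 ≈ 0.0096154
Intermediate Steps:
X(I) = 2*I
D = -23 (D = -23*(4 - 3) = -23*1 = -23)
1/J(D, X(-5)) = 1/104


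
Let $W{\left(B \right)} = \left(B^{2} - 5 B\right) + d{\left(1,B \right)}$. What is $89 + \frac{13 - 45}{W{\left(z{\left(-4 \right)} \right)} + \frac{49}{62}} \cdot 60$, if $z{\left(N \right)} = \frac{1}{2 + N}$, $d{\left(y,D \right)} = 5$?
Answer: $- \frac{47943}{353} \approx -135.82$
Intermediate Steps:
$W{\left(B \right)} = 5 + B^{2} - 5 B$ ($W{\left(B \right)} = \left(B^{2} - 5 B\right) + 5 = 5 + B^{2} - 5 B$)
$89 + \frac{13 - 45}{W{\left(z{\left(-4 \right)} \right)} + \frac{49}{62}} \cdot 60 = 89 + \frac{13 - 45}{\left(5 + \left(\frac{1}{2 - 4}\right)^{2} - \frac{5}{2 - 4}\right) + \frac{49}{62}} \cdot 60 = 89 + - \frac{32}{\left(5 + \left(\frac{1}{-2}\right)^{2} - \frac{5}{-2}\right) + 49 \cdot \frac{1}{62}} \cdot 60 = 89 + - \frac{32}{\left(5 + \left(- \frac{1}{2}\right)^{2} - - \frac{5}{2}\right) + \frac{49}{62}} \cdot 60 = 89 + - \frac{32}{\left(5 + \frac{1}{4} + \frac{5}{2}\right) + \frac{49}{62}} \cdot 60 = 89 + - \frac{32}{\frac{31}{4} + \frac{49}{62}} \cdot 60 = 89 + - \frac{32}{\frac{1059}{124}} \cdot 60 = 89 + \left(-32\right) \frac{124}{1059} \cdot 60 = 89 - \frac{79360}{353} = - \frac{47943}{353}$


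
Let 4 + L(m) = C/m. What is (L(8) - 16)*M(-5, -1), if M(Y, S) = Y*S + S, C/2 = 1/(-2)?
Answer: -161/2 ≈ -80.500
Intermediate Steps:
C = -1 (C = 2/(-2) = 2*(-½) = -1)
L(m) = -4 - 1/m
M(Y, S) = S + S*Y (M(Y, S) = S*Y + S = S + S*Y)
(L(8) - 16)*M(-5, -1) = ((-4 - 1/8) - 16)*(-(1 - 5)) = ((-4 - 1*⅛) - 16)*(-1*(-4)) = ((-4 - ⅛) - 16)*4 = (-33/8 - 16)*4 = -161/8*4 = -161/2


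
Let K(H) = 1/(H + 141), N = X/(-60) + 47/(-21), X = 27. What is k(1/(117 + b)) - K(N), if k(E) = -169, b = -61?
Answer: -9817799/58091 ≈ -169.01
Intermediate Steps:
N = -1129/420 (N = 27/(-60) + 47/(-21) = 27*(-1/60) + 47*(-1/21) = -9/20 - 47/21 = -1129/420 ≈ -2.6881)
K(H) = 1/(141 + H)
k(1/(117 + b)) - K(N) = -169 - 1/(141 - 1129/420) = -169 - 1/58091/420 = -169 - 1*420/58091 = -169 - 420/58091 = -9817799/58091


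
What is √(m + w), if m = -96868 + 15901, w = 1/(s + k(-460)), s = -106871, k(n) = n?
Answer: I*√932735270410818/107331 ≈ 284.55*I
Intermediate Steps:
w = -1/107331 (w = 1/(-106871 - 460) = 1/(-107331) = -1/107331 ≈ -9.3170e-6)
m = -80967
√(m + w) = √(-80967 - 1/107331) = √(-8690269078/107331) = I*√932735270410818/107331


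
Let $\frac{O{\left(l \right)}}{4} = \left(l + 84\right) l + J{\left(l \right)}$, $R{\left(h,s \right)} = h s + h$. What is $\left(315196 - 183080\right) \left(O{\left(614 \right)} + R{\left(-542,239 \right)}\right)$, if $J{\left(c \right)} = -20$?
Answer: $209288654848$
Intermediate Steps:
$R{\left(h,s \right)} = h + h s$
$O{\left(l \right)} = -80 + 4 l \left(84 + l\right)$ ($O{\left(l \right)} = 4 \left(\left(l + 84\right) l - 20\right) = 4 \left(\left(84 + l\right) l - 20\right) = 4 \left(l \left(84 + l\right) - 20\right) = 4 \left(-20 + l \left(84 + l\right)\right) = -80 + 4 l \left(84 + l\right)$)
$\left(315196 - 183080\right) \left(O{\left(614 \right)} + R{\left(-542,239 \right)}\right) = \left(315196 - 183080\right) \left(\left(-80 + 4 \cdot 614^{2} + 336 \cdot 614\right) - 542 \left(1 + 239\right)\right) = 132116 \left(\left(-80 + 4 \cdot 376996 + 206304\right) - 130080\right) = 132116 \left(\left(-80 + 1507984 + 206304\right) - 130080\right) = 132116 \left(1714208 - 130080\right) = 132116 \cdot 1584128 = 209288654848$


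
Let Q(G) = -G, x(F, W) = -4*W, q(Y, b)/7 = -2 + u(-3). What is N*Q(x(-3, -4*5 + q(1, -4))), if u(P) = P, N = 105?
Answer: -23100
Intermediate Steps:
q(Y, b) = -35 (q(Y, b) = 7*(-2 - 3) = 7*(-5) = -35)
N*Q(x(-3, -4*5 + q(1, -4))) = 105*(-(-4)*(-4*5 - 35)) = 105*(-(-4)*(-20 - 35)) = 105*(-(-4)*(-55)) = 105*(-1*220) = 105*(-220) = -23100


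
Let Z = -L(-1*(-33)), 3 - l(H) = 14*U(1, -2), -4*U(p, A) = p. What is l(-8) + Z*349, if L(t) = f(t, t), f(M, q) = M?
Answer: -23021/2 ≈ -11511.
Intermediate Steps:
U(p, A) = -p/4
l(H) = 13/2 (l(H) = 3 - 14*(-1/4*1) = 3 - 14*(-1)/4 = 3 - 1*(-7/2) = 3 + 7/2 = 13/2)
L(t) = t
Z = -33 (Z = -(-1)*(-33) = -1*33 = -33)
l(-8) + Z*349 = 13/2 - 33*349 = 13/2 - 11517 = -23021/2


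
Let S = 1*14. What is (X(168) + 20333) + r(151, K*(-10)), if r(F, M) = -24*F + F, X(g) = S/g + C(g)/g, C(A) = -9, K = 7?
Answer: 2832485/168 ≈ 16860.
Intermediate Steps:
S = 14
X(g) = 5/g (X(g) = 14/g - 9/g = 5/g)
r(F, M) = -23*F
(X(168) + 20333) + r(151, K*(-10)) = (5/168 + 20333) - 23*151 = (5*(1/168) + 20333) - 3473 = (5/168 + 20333) - 3473 = 3415949/168 - 3473 = 2832485/168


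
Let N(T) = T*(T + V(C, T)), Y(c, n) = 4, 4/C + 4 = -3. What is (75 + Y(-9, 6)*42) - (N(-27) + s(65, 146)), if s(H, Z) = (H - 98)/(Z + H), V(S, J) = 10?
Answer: -45543/211 ≈ -215.84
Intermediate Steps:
C = -4/7 (C = 4/(-4 - 3) = 4/(-7) = 4*(-⅐) = -4/7 ≈ -0.57143)
s(H, Z) = (-98 + H)/(H + Z)
N(T) = T*(10 + T) (N(T) = T*(T + 10) = T*(10 + T))
(75 + Y(-9, 6)*42) - (N(-27) + s(65, 146)) = (75 + 4*42) - (-27*(10 - 27) + (-98 + 65)/(65 + 146)) = (75 + 168) - (-27*(-17) - 33/211) = 243 - (459 + (1/211)*(-33)) = 243 - (459 - 33/211) = 243 - 1*96816/211 = 243 - 96816/211 = -45543/211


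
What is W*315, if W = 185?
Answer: 58275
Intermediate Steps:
W*315 = 185*315 = 58275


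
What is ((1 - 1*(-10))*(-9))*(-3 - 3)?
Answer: 594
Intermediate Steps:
((1 - 1*(-10))*(-9))*(-3 - 3) = ((1 + 10)*(-9))*(-6) = (11*(-9))*(-6) = -99*(-6) = 594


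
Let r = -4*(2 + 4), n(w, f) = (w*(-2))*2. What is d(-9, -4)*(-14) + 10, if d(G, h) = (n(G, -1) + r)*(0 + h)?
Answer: 682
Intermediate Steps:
n(w, f) = -4*w (n(w, f) = -2*w*2 = -4*w)
r = -24 (r = -4*6 = -24)
d(G, h) = h*(-24 - 4*G) (d(G, h) = (-4*G - 24)*(0 + h) = (-24 - 4*G)*h = h*(-24 - 4*G))
d(-9, -4)*(-14) + 10 = -4*(-4)*(6 - 9)*(-14) + 10 = -4*(-4)*(-3)*(-14) + 10 = -48*(-14) + 10 = 672 + 10 = 682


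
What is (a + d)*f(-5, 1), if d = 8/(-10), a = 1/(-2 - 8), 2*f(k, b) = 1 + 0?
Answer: -9/20 ≈ -0.45000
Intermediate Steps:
f(k, b) = ½ (f(k, b) = (1 + 0)/2 = (½)*1 = ½)
a = -⅒ (a = 1/(-10) = -⅒ ≈ -0.10000)
d = -⅘ (d = 8*(-⅒) = -⅘ ≈ -0.80000)
(a + d)*f(-5, 1) = (-⅒ - ⅘)*(½) = -9/10*½ = -9/20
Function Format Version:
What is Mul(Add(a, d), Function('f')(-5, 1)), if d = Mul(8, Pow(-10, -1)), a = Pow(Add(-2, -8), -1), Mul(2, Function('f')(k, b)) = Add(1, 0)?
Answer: Rational(-9, 20) ≈ -0.45000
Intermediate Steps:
Function('f')(k, b) = Rational(1, 2) (Function('f')(k, b) = Mul(Rational(1, 2), Add(1, 0)) = Mul(Rational(1, 2), 1) = Rational(1, 2))
a = Rational(-1, 10) (a = Pow(-10, -1) = Rational(-1, 10) ≈ -0.10000)
d = Rational(-4, 5) (d = Mul(8, Rational(-1, 10)) = Rational(-4, 5) ≈ -0.80000)
Mul(Add(a, d), Function('f')(-5, 1)) = Mul(Add(Rational(-1, 10), Rational(-4, 5)), Rational(1, 2)) = Mul(Rational(-9, 10), Rational(1, 2)) = Rational(-9, 20)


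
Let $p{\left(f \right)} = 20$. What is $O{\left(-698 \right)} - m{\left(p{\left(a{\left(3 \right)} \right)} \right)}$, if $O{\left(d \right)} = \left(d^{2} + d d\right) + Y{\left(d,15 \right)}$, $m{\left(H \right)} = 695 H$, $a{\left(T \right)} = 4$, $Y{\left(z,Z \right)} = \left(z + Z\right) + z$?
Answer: $959127$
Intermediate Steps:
$Y{\left(z,Z \right)} = Z + 2 z$ ($Y{\left(z,Z \right)} = \left(Z + z\right) + z = Z + 2 z$)
$O{\left(d \right)} = 15 + 2 d + 2 d^{2}$ ($O{\left(d \right)} = \left(d^{2} + d d\right) + \left(15 + 2 d\right) = \left(d^{2} + d^{2}\right) + \left(15 + 2 d\right) = 2 d^{2} + \left(15 + 2 d\right) = 15 + 2 d + 2 d^{2}$)
$O{\left(-698 \right)} - m{\left(p{\left(a{\left(3 \right)} \right)} \right)} = \left(15 + 2 \left(-698\right) + 2 \left(-698\right)^{2}\right) - 695 \cdot 20 = \left(15 - 1396 + 2 \cdot 487204\right) - 13900 = \left(15 - 1396 + 974408\right) - 13900 = 973027 - 13900 = 959127$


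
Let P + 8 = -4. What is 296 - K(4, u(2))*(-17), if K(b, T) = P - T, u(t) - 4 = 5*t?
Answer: -146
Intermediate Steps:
P = -12 (P = -8 - 4 = -12)
u(t) = 4 + 5*t
K(b, T) = -12 - T
296 - K(4, u(2))*(-17) = 296 - (-12 - (4 + 5*2))*(-17) = 296 - (-12 - (4 + 10))*(-17) = 296 - (-12 - 1*14)*(-17) = 296 - (-12 - 14)*(-17) = 296 - (-26)*(-17) = 296 - 1*442 = 296 - 442 = -146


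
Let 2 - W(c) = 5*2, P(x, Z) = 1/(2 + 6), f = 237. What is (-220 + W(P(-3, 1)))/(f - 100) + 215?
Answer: 29227/137 ≈ 213.34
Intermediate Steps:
P(x, Z) = ⅛ (P(x, Z) = 1/8 = ⅛)
W(c) = -8 (W(c) = 2 - 5*2 = 2 - 1*10 = 2 - 10 = -8)
(-220 + W(P(-3, 1)))/(f - 100) + 215 = (-220 - 8)/(237 - 100) + 215 = -228/137 + 215 = 29227/137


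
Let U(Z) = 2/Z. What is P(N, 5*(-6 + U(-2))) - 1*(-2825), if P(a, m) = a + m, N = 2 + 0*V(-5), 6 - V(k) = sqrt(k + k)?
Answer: 2792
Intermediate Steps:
V(k) = 6 - sqrt(2)*sqrt(k) (V(k) = 6 - sqrt(k + k) = 6 - sqrt(2*k) = 6 - sqrt(2)*sqrt(k))
N = 2 (N = 2 + 0*(6 - sqrt(2)*sqrt(-5)) = 2 + 0*(6 - sqrt(2)*I*sqrt(5)) = 2 + 0*(6 - I*sqrt(10)) = 2 + 0 = 2)
P(N, 5*(-6 + U(-2))) - 1*(-2825) = (2 + 5*(-6 + 2/(-2))) - 1*(-2825) = (2 + 5*(-6 + 2*(-1/2))) + 2825 = (2 + 5*(-6 - 1)) + 2825 = (2 + 5*(-7)) + 2825 = (2 - 35) + 2825 = -33 + 2825 = 2792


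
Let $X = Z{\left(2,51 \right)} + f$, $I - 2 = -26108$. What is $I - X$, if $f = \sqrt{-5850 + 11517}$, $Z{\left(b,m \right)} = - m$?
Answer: $-26055 - \sqrt{5667} \approx -26130.0$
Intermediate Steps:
$f = \sqrt{5667} \approx 75.279$
$I = -26106$ ($I = 2 - 26108 = -26106$)
$X = -51 + \sqrt{5667}$ ($X = \left(-1\right) 51 + \sqrt{5667} = -51 + \sqrt{5667} \approx 24.279$)
$I - X = -26106 - \left(-51 + \sqrt{5667}\right) = -26106 + \left(51 - \sqrt{5667}\right) = -26055 - \sqrt{5667}$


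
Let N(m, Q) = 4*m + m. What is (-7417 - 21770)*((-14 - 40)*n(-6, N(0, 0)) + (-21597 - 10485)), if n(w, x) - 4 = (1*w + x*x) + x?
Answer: 933225138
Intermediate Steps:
N(m, Q) = 5*m
n(w, x) = 4 + w + x + x² (n(w, x) = 4 + ((1*w + x*x) + x) = 4 + ((w + x²) + x) = 4 + (w + x + x²) = 4 + w + x + x²)
(-7417 - 21770)*((-14 - 40)*n(-6, N(0, 0)) + (-21597 - 10485)) = (-7417 - 21770)*((-14 - 40)*(4 - 6 + 5*0 + (5*0)²) + (-21597 - 10485)) = -29187*(-54*(4 - 6 + 0 + 0²) - 32082) = -29187*(-54*(4 - 6 + 0 + 0) - 32082) = -29187*(-54*(-2) - 32082) = -29187*(108 - 32082) = -29187*(-31974) = 933225138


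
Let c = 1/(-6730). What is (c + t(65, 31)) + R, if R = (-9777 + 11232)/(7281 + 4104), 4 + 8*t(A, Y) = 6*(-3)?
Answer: -26790283/10216140 ≈ -2.6223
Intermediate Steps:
c = -1/6730 ≈ -0.00014859
t(A, Y) = -11/4 (t(A, Y) = -½ + (6*(-3))/8 = -½ + (⅛)*(-18) = -½ - 9/4 = -11/4)
R = 97/759 (R = 1455/11385 = 1455*(1/11385) = 97/759 ≈ 0.12780)
(c + t(65, 31)) + R = (-1/6730 - 11/4) + 97/759 = -37017/13460 + 97/759 = -26790283/10216140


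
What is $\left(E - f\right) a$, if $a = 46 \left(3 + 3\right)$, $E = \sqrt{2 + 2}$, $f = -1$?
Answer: $828$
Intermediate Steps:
$E = 2$ ($E = \sqrt{4} = 2$)
$a = 276$ ($a = 46 \cdot 6 = 276$)
$\left(E - f\right) a = \left(2 - -1\right) 276 = \left(2 + 1\right) 276 = 3 \cdot 276 = 828$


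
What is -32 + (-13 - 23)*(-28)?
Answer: 976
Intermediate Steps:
-32 + (-13 - 23)*(-28) = -32 - 36*(-28) = -32 + 1008 = 976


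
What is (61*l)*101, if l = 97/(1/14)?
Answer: 8366638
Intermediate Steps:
l = 1358 (l = 97/(1/14) = 97*14 = 1358)
(61*l)*101 = (61*1358)*101 = 82838*101 = 8366638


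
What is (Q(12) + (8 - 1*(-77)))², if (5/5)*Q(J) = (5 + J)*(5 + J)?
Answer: 139876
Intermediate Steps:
Q(J) = (5 + J)² (Q(J) = (5 + J)*(5 + J) = (5 + J)²)
(Q(12) + (8 - 1*(-77)))² = ((5 + 12)² + (8 - 1*(-77)))² = (17² + (8 + 77))² = (289 + 85)² = 374² = 139876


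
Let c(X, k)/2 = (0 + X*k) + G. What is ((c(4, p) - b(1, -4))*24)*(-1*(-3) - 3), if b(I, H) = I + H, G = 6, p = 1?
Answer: 0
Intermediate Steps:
b(I, H) = H + I
c(X, k) = 12 + 2*X*k (c(X, k) = 2*((0 + X*k) + 6) = 2*(X*k + 6) = 2*(6 + X*k) = 12 + 2*X*k)
((c(4, p) - b(1, -4))*24)*(-1*(-3) - 3) = (((12 + 2*4*1) - (-4 + 1))*24)*(-1*(-3) - 3) = (((12 + 8) - 1*(-3))*24)*(3 - 3) = ((20 + 3)*24)*0 = (23*24)*0 = 552*0 = 0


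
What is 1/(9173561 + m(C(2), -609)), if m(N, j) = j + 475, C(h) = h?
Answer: 1/9173427 ≈ 1.0901e-7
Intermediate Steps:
m(N, j) = 475 + j
1/(9173561 + m(C(2), -609)) = 1/(9173561 + (475 - 609)) = 1/(9173561 - 134) = 1/9173427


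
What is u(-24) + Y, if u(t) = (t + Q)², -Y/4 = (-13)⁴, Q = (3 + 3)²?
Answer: -114100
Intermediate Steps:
Q = 36 (Q = 6² = 36)
Y = -114244 (Y = -4*(-13)⁴ = -4*28561 = -114244)
u(t) = (36 + t)² (u(t) = (t + 36)² = (36 + t)²)
u(-24) + Y = (36 - 24)² - 114244 = 12² - 114244 = 144 - 114244 = -114100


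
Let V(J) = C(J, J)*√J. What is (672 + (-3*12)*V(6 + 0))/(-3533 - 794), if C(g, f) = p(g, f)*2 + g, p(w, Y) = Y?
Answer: -672/4327 + 648*√6/4327 ≈ 0.21153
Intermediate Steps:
C(g, f) = g + 2*f (C(g, f) = f*2 + g = 2*f + g = g + 2*f)
V(J) = 3*J^(3/2) (V(J) = (J + 2*J)*√J = (3*J)*√J = 3*J^(3/2))
(672 + (-3*12)*V(6 + 0))/(-3533 - 794) = (672 + (-3*12)*(3*(6 + 0)^(3/2)))/(-3533 - 794) = (672 - 108*6^(3/2))/(-4327) = (672 - 108*6*√6)*(-1/4327) = (672 - 648*√6)*(-1/4327) = -672/4327 + 648*√6/4327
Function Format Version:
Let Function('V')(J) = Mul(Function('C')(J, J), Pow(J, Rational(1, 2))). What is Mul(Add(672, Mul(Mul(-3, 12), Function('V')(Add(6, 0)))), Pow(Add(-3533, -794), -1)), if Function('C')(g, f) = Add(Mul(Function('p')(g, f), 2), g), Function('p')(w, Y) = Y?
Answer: Add(Rational(-672, 4327), Mul(Rational(648, 4327), Pow(6, Rational(1, 2)))) ≈ 0.21153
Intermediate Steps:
Function('C')(g, f) = Add(g, Mul(2, f)) (Function('C')(g, f) = Add(Mul(f, 2), g) = Add(Mul(2, f), g) = Add(g, Mul(2, f)))
Function('V')(J) = Mul(3, Pow(J, Rational(3, 2))) (Function('V')(J) = Mul(Add(J, Mul(2, J)), Pow(J, Rational(1, 2))) = Mul(Mul(3, J), Pow(J, Rational(1, 2))) = Mul(3, Pow(J, Rational(3, 2))))
Mul(Add(672, Mul(Mul(-3, 12), Function('V')(Add(6, 0)))), Pow(Add(-3533, -794), -1)) = Mul(Add(672, Mul(Mul(-3, 12), Mul(3, Pow(Add(6, 0), Rational(3, 2))))), Pow(Add(-3533, -794), -1)) = Mul(Add(672, Mul(-36, Mul(3, Pow(6, Rational(3, 2))))), Pow(-4327, -1)) = Mul(Add(672, Mul(-36, Mul(3, Mul(6, Pow(6, Rational(1, 2)))))), Rational(-1, 4327)) = Mul(Add(672, Mul(-36, Mul(18, Pow(6, Rational(1, 2))))), Rational(-1, 4327)) = Mul(Add(672, Mul(-648, Pow(6, Rational(1, 2)))), Rational(-1, 4327)) = Add(Rational(-672, 4327), Mul(Rational(648, 4327), Pow(6, Rational(1, 2))))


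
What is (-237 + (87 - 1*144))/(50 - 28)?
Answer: -147/11 ≈ -13.364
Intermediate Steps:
(-237 + (87 - 1*144))/(50 - 28) = (-237 + (87 - 144))/22 = (-237 - 57)*(1/22) = -294*1/22 = -147/11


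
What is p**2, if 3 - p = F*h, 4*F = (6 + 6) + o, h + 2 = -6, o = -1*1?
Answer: 625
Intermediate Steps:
o = -1
h = -8 (h = -2 - 6 = -8)
F = 11/4 (F = ((6 + 6) - 1)/4 = (12 - 1)/4 = (1/4)*11 = 11/4 ≈ 2.7500)
p = 25 (p = 3 - 11*(-8)/4 = 3 - 1*(-22) = 3 + 22 = 25)
p**2 = 25**2 = 625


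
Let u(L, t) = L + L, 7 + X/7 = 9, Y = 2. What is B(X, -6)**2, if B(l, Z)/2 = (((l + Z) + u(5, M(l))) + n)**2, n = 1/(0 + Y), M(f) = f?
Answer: 1874161/4 ≈ 4.6854e+5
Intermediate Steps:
X = 14 (X = -49 + 7*9 = -49 + 63 = 14)
u(L, t) = 2*L
n = 1/2 (n = 1/(0 + 2) = 1/2 ≈ 0.50000)
B(l, Z) = 2*(21/2 + Z + l)**2 (B(l, Z) = 2*(((l + Z) + 2*5) + 1/2)**2 = 2*(((Z + l) + 10) + 1/2)**2 = 2*((10 + Z + l) + 1/2)**2 = 2*(21/2 + Z + l)**2)
B(X, -6)**2 = ((21 + 2*(-6) + 2*14)**2/2)**2 = ((21 - 12 + 28)**2/2)**2 = ((1/2)*37**2)**2 = ((1/2)*1369)**2 = (1369/2)**2 = 1874161/4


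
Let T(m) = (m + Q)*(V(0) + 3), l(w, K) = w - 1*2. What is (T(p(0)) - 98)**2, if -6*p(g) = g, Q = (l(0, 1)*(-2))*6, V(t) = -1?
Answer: 2500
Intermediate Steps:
l(w, K) = -2 + w (l(w, K) = w - 2 = -2 + w)
Q = 24 (Q = ((-2 + 0)*(-2))*6 = -2*(-2)*6 = 4*6 = 24)
p(g) = -g/6
T(m) = 48 + 2*m (T(m) = (m + 24)*(-1 + 3) = (24 + m)*2 = 48 + 2*m)
(T(p(0)) - 98)**2 = ((48 + 2*(-1/6*0)) - 98)**2 = ((48 + 2*0) - 98)**2 = ((48 + 0) - 98)**2 = (48 - 98)**2 = (-50)**2 = 2500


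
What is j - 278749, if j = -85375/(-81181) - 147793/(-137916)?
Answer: -3120894295664171/11196158796 ≈ -2.7875e+5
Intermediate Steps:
j = 23772562033/11196158796 (j = -85375*(-1/81181) - 147793*(-1/137916) = 85375/81181 + 147793/137916 = 23772562033/11196158796 ≈ 2.1233)
j - 278749 = 23772562033/11196158796 - 278749 = -3120894295664171/11196158796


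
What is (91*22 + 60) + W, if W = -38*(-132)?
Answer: 7078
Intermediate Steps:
W = 5016
(91*22 + 60) + W = (91*22 + 60) + 5016 = (2002 + 60) + 5016 = 2062 + 5016 = 7078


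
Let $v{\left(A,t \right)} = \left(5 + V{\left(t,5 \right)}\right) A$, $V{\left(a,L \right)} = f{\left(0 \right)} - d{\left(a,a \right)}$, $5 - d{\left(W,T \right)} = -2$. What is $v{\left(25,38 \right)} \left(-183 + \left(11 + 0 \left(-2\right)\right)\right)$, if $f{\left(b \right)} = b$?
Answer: $8600$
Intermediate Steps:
$d{\left(W,T \right)} = 7$ ($d{\left(W,T \right)} = 5 - -2 = 5 + 2 = 7$)
$V{\left(a,L \right)} = -7$ ($V{\left(a,L \right)} = 0 - 7 = -7$)
$v{\left(A,t \right)} = - 2 A$ ($v{\left(A,t \right)} = \left(5 - 7\right) A = - 2 A$)
$v{\left(25,38 \right)} \left(-183 + \left(11 + 0 \left(-2\right)\right)\right) = \left(-2\right) 25 \left(-183 + \left(11 + 0 \left(-2\right)\right)\right) = - 50 \left(-183 + \left(11 + 0\right)\right) = - 50 \left(-183 + 11\right) = \left(-50\right) \left(-172\right) = 8600$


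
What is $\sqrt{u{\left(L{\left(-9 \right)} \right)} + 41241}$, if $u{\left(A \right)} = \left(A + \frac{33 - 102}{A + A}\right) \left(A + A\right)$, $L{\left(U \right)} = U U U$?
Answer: $\sqrt{1104054} \approx 1050.7$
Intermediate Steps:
$L{\left(U \right)} = U^{3}$ ($L{\left(U \right)} = U^{2} U = U^{3}$)
$u{\left(A \right)} = 2 A \left(A - \frac{69}{2 A}\right)$ ($u{\left(A \right)} = \left(A - \frac{69}{2 A}\right) 2 A = 2 A \left(A - \frac{69}{2 A}\right)$)
$\sqrt{u{\left(L{\left(-9 \right)} \right)} + 41241} = \sqrt{\left(-69 + 2 \left(\left(-9\right)^{3}\right)^{2}\right) + 41241} = \sqrt{\left(-69 + 2 \left(-729\right)^{2}\right) + 41241} = \sqrt{\left(-69 + 2 \cdot 531441\right) + 41241} = \sqrt{\left(-69 + 1062882\right) + 41241} = \sqrt{1062813 + 41241} = \sqrt{1104054}$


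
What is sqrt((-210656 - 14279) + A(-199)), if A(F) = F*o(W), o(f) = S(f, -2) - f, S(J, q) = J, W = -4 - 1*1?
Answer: I*sqrt(224935) ≈ 474.27*I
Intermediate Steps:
W = -5 (W = -4 - 1 = -5)
o(f) = 0 (o(f) = f - f = 0)
A(F) = 0 (A(F) = F*0 = 0)
sqrt((-210656 - 14279) + A(-199)) = sqrt((-210656 - 14279) + 0) = sqrt(-224935 + 0) = sqrt(-224935) = I*sqrt(224935)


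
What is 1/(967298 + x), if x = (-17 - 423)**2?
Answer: 1/1160898 ≈ 8.6140e-7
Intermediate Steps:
x = 193600 (x = (-440)**2 = 193600)
1/(967298 + x) = 1/(967298 + 193600) = 1/1160898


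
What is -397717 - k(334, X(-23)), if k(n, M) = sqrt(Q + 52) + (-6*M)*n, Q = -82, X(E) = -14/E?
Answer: -9119435/23 - I*sqrt(30) ≈ -3.965e+5 - 5.4772*I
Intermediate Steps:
k(n, M) = I*sqrt(30) - 6*M*n (k(n, M) = sqrt(-82 + 52) + (-6*M)*n = sqrt(-30) - 6*M*n = I*sqrt(30) - 6*M*n)
-397717 - k(334, X(-23)) = -397717 - (I*sqrt(30) - 6*(-14/(-23))*334) = -397717 - (I*sqrt(30) - 6*(-14*(-1/23))*334) = -397717 - (I*sqrt(30) - 6*14/23*334) = -397717 - (I*sqrt(30) - 28056/23) = -397717 - (-28056/23 + I*sqrt(30)) = -397717 + (28056/23 - I*sqrt(30)) = -9119435/23 - I*sqrt(30)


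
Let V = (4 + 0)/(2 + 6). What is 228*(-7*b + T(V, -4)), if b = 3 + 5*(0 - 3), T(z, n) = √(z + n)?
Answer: 19152 + 114*I*√14 ≈ 19152.0 + 426.55*I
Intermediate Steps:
V = ½ (V = 4/8 = 4*(⅛) = ½ ≈ 0.50000)
T(z, n) = √(n + z)
b = -12 (b = 3 + 5*(-3) = 3 - 15 = -12)
228*(-7*b + T(V, -4)) = 228*(-7*(-12) + √(-4 + ½)) = 228*(84 + √(-7/2)) = 228*(84 + I*√14/2) = 19152 + 114*I*√14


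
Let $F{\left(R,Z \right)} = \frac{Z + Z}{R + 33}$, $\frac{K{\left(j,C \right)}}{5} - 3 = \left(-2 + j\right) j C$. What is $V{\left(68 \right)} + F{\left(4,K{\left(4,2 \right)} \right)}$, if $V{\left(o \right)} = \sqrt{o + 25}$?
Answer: $\frac{190}{37} + \sqrt{93} \approx 14.779$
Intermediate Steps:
$K{\left(j,C \right)} = 15 + 5 C j \left(-2 + j\right)$ ($K{\left(j,C \right)} = 15 + 5 \left(-2 + j\right) j C = 15 + 5 j \left(-2 + j\right) C = 15 + 5 C j \left(-2 + j\right)$)
$F{\left(R,Z \right)} = \frac{2 Z}{33 + R}$
$V{\left(o \right)} = \sqrt{25 + o}$
$V{\left(68 \right)} + F{\left(4,K{\left(4,2 \right)} \right)} = \sqrt{25 + 68} + \frac{2 \left(15 - 20 \cdot 4 + 5 \cdot 2 \cdot 4^{2}\right)}{33 + 4} = \sqrt{93} + \frac{2 \left(15 - 80 + 5 \cdot 2 \cdot 16\right)}{37} = \sqrt{93} + 2 \left(15 - 80 + 160\right) \frac{1}{37} = \sqrt{93} + 2 \cdot 95 \cdot \frac{1}{37} = \sqrt{93} + \frac{190}{37} = \frac{190}{37} + \sqrt{93}$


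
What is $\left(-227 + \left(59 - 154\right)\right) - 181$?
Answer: $-503$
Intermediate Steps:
$\left(-227 + \left(59 - 154\right)\right) - 181 = \left(-227 - 95\right) - 181 = -322 - 181 = -503$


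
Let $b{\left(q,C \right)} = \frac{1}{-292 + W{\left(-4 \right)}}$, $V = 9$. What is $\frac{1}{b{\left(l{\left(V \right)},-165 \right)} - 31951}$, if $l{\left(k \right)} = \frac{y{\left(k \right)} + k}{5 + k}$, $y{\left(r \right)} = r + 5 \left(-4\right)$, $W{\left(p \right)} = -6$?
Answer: $- \frac{298}{9521399} \approx -3.1298 \cdot 10^{-5}$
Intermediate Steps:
$y{\left(r \right)} = -20 + r$ ($y{\left(r \right)} = r - 20 = -20 + r$)
$l{\left(k \right)} = \frac{-20 + 2 k}{5 + k}$ ($l{\left(k \right)} = \frac{\left(-20 + k\right) + k}{5 + k} = \frac{-20 + 2 k}{5 + k}$)
$b{\left(q,C \right)} = - \frac{1}{298}$ ($b{\left(q,C \right)} = \frac{1}{-292 - 6} = \frac{1}{-298} = - \frac{1}{298}$)
$\frac{1}{b{\left(l{\left(V \right)},-165 \right)} - 31951} = \frac{1}{- \frac{1}{298} - 31951} = \frac{1}{- \frac{9521399}{298}} = - \frac{298}{9521399}$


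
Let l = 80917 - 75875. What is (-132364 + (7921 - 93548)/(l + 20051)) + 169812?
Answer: 939597037/25093 ≈ 37445.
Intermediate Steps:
l = 5042
(-132364 + (7921 - 93548)/(l + 20051)) + 169812 = (-132364 + (7921 - 93548)/(5042 + 20051)) + 169812 = (-132364 - 85627/25093) + 169812 = -3321495479/25093 + 169812 = 939597037/25093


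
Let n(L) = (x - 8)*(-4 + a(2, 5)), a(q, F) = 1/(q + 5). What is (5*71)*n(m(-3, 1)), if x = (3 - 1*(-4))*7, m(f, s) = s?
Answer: -392985/7 ≈ -56141.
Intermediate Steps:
x = 49 (x = (3 + 4)*7 = 7*7 = 49)
a(q, F) = 1/(5 + q)
n(L) = -1107/7 (n(L) = (49 - 8)*(-4 + 1/(5 + 2)) = 41*(-4 + 1/7) = 41*(-27/7) = -1107/7)
(5*71)*n(m(-3, 1)) = (5*71)*(-1107/7) = 355*(-1107/7) = -392985/7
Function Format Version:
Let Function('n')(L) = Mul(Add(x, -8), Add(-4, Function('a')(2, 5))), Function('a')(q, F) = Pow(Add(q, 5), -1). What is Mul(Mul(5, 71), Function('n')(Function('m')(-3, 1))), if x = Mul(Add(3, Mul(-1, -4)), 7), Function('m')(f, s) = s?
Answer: Rational(-392985, 7) ≈ -56141.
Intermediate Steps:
x = 49 (x = Mul(Add(3, 4), 7) = Mul(7, 7) = 49)
Function('a')(q, F) = Pow(Add(5, q), -1)
Function('n')(L) = Rational(-1107, 7) (Function('n')(L) = Mul(Add(49, -8), Add(-4, Pow(Add(5, 2), -1))) = Mul(41, Add(-4, Pow(7, -1))) = Mul(41, Add(-4, Rational(1, 7))) = Mul(41, Rational(-27, 7)) = Rational(-1107, 7))
Mul(Mul(5, 71), Function('n')(Function('m')(-3, 1))) = Mul(Mul(5, 71), Rational(-1107, 7)) = Mul(355, Rational(-1107, 7)) = Rational(-392985, 7)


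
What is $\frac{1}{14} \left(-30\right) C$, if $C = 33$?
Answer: $- \frac{495}{7} \approx -70.714$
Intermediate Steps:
$\frac{1}{14} \left(-30\right) C = \frac{1}{14} \left(-30\right) 33 = \left(- \frac{15}{7}\right) 33 = - \frac{495}{7}$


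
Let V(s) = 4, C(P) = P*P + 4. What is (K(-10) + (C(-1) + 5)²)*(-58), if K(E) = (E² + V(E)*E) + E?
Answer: -8700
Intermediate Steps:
C(P) = 4 + P² (C(P) = P² + 4 = 4 + P²)
K(E) = E² + 5*E (K(E) = (E² + 4*E) + E = E² + 5*E)
(K(-10) + (C(-1) + 5)²)*(-58) = (-10*(5 - 10) + ((4 + (-1)²) + 5)²)*(-58) = (-10*(-5) + ((4 + 1) + 5)²)*(-58) = (50 + (5 + 5)²)*(-58) = (50 + 10²)*(-58) = (50 + 100)*(-58) = 150*(-58) = -8700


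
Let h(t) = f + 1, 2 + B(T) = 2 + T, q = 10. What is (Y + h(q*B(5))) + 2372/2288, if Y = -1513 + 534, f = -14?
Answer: -566831/572 ≈ -990.96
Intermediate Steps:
B(T) = T (B(T) = -2 + (2 + T) = T)
h(t) = -13 (h(t) = -14 + 1 = -13)
Y = -979
(Y + h(q*B(5))) + 2372/2288 = (-979 - 13) + 2372/2288 = -992 + 2372*(1/2288) = -992 + 593/572 = -566831/572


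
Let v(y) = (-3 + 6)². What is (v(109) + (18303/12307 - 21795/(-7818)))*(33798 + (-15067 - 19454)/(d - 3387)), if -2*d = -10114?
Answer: 24016123427340789/53560310140 ≈ 4.4839e+5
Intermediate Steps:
d = 5057 (d = -½*(-10114) = 5057)
v(y) = 9 (v(y) = 3² = 9)
(v(109) + (18303/12307 - 21795/(-7818)))*(33798 + (-15067 - 19454)/(d - 3387)) = (9 + (18303/12307 - 21795/(-7818)))*(33798 + (-15067 - 19454)/(5057 - 3387)) = (9 + (18303*(1/12307) - 21795*(-1/7818)))*(33798 - 34521/1670) = (9 + (18303/12307 + 7265/2606))*(33798 - 34521*1/1670) = (9 + 137107973/32072042)*(33798 - 34521/1670) = (425756351/32072042)*(56408139/1670) = 24016123427340789/53560310140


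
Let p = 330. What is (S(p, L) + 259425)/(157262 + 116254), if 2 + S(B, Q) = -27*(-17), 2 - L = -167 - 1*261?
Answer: 129941/136758 ≈ 0.95015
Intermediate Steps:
L = 430 (L = 2 - (-167 - 1*261) = 2 - (-167 - 261) = 2 - 1*(-428) = 2 + 428 = 430)
S(B, Q) = 457 (S(B, Q) = -2 - 27*(-17) = -2 + 459 = 457)
(S(p, L) + 259425)/(157262 + 116254) = (457 + 259425)/(157262 + 116254) = 259882/273516 = 259882*(1/273516) = 129941/136758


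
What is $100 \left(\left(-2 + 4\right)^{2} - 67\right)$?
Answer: $-6300$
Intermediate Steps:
$100 \left(\left(-2 + 4\right)^{2} - 67\right) = 100 \left(2^{2} - 67\right) = 100 \left(4 - 67\right) = 100 \left(-63\right) = -6300$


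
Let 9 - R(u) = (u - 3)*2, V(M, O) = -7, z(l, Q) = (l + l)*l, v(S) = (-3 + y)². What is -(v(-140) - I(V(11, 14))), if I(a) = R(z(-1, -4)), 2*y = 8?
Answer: 10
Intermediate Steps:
y = 4 (y = (½)*8 = 4)
v(S) = 1 (v(S) = (-3 + 4)² = 1² = 1)
z(l, Q) = 2*l² (z(l, Q) = (2*l)*l = 2*l²)
R(u) = 15 - 2*u (R(u) = 9 - (u - 3)*2 = 9 - (-3 + u)*2 = 9 - (-6 + 2*u) = 9 + (6 - 2*u) = 15 - 2*u)
I(a) = 11 (I(a) = 15 - 4*(-1)² = 15 - 4 = 11)
-(v(-140) - I(V(11, 14))) = -(1 - 1*11) = -(1 - 11) = -1*(-10) = 10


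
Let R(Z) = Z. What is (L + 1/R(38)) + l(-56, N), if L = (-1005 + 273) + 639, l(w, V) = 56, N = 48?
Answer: -1405/38 ≈ -36.974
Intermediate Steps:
L = -93 (L = -732 + 639 = -93)
(L + 1/R(38)) + l(-56, N) = (-93 + 1/38) + 56 = -3533/38 + 56 = -1405/38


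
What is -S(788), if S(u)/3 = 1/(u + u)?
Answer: -3/1576 ≈ -0.0019036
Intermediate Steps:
S(u) = 3/(2*u) (S(u) = 3/(u + u) = 3/((2*u)) = 3*(1/(2*u)) = 3/(2*u))
-S(788) = -3/(2*788) = -1*3/1576 = -3/1576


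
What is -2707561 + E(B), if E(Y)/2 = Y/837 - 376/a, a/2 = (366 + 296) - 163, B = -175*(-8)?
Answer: -1130846967455/417663 ≈ -2.7076e+6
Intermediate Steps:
B = 1400
a = 998 (a = 2*((366 + 296) - 163) = 2*(662 - 163) = 2*499 = 998)
E(Y) = -376/499 + 2*Y/837 (E(Y) = 2*(Y/837 - 376/998) = 2*(Y*(1/837) - 376*1/998) = 2*(Y/837 - 188/499) = 2*(-188/499 + Y/837) = -376/499 + 2*Y/837)
-2707561 + E(B) = -2707561 + (-376/499 + (2/837)*1400) = -2707561 + (-376/499 + 2800/837) = -2707561 + 1082488/417663 = -1130846967455/417663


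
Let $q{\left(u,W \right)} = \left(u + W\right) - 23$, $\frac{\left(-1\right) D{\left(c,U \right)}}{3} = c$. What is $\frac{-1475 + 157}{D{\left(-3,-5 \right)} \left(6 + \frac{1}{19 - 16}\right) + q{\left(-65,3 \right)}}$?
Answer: $\frac{659}{14} \approx 47.071$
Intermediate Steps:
$D{\left(c,U \right)} = - 3 c$
$q{\left(u,W \right)} = -23 + W + u$ ($q{\left(u,W \right)} = \left(W + u\right) - 23 = -23 + W + u$)
$\frac{-1475 + 157}{D{\left(-3,-5 \right)} \left(6 + \frac{1}{19 - 16}\right) + q{\left(-65,3 \right)}} = \frac{-1475 + 157}{\left(-3\right) \left(-3\right) \left(6 + \frac{1}{19 - 16}\right) - 85} = - \frac{1318}{9 \left(6 + \frac{1}{3}\right) - 85} = - \frac{1318}{9 \cdot \frac{19}{3} - 85} = - \frac{1318}{57 - 85} = - \frac{1318}{-28} = \left(-1318\right) \left(- \frac{1}{28}\right) = \frac{659}{14}$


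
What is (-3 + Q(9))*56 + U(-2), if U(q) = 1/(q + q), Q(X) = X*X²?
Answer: 162623/4 ≈ 40656.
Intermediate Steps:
Q(X) = X³
U(q) = 1/(2*q)
(-3 + Q(9))*56 + U(-2) = (-3 + 9³)*56 + (½)/(-2) = (-3 + 729)*56 + (½)*(-½) = 726*56 - ¼ = 40656 - ¼ = 162623/4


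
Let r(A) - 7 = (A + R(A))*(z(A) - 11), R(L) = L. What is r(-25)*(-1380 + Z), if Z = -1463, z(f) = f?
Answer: -5137301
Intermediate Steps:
r(A) = 7 + 2*A*(-11 + A) (r(A) = 7 + (A + A)*(A - 11) = 7 + (2*A)*(-11 + A) = 7 + 2*A*(-11 + A))
r(-25)*(-1380 + Z) = (7 - 22*(-25) + 2*(-25)²)*(-1380 - 1463) = (7 + 550 + 2*625)*(-2843) = (7 + 550 + 1250)*(-2843) = 1807*(-2843) = -5137301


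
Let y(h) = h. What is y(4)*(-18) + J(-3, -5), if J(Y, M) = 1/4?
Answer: -287/4 ≈ -71.750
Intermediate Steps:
J(Y, M) = ¼
y(4)*(-18) + J(-3, -5) = 4*(-18) + ¼ = -72 + ¼ = -287/4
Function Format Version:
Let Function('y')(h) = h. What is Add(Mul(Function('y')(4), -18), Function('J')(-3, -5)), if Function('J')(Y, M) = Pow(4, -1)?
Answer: Rational(-287, 4) ≈ -71.750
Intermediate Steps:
Function('J')(Y, M) = Rational(1, 4)
Add(Mul(Function('y')(4), -18), Function('J')(-3, -5)) = Add(Mul(4, -18), Rational(1, 4)) = Add(-72, Rational(1, 4)) = Rational(-287, 4)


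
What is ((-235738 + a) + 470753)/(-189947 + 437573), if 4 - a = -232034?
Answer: 467053/247626 ≈ 1.8861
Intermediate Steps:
a = 232038 (a = 4 - 1*(-232034) = 4 + 232034 = 232038)
((-235738 + a) + 470753)/(-189947 + 437573) = ((-235738 + 232038) + 470753)/(-189947 + 437573) = (-3700 + 470753)/247626 = 467053*(1/247626) = 467053/247626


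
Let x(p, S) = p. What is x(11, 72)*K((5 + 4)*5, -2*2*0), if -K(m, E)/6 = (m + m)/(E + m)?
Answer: -132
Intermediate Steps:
K(m, E) = -12*m/(E + m) (K(m, E) = -6*(m + m)/(E + m) = -6*2*m/(E + m) = -12*m/(E + m))
x(11, 72)*K((5 + 4)*5, -2*2*0) = 11*(-12*(5 + 4)*5/(-2*2*0 + (5 + 4)*5)) = 11*(-12*9*5/(-4*0 + 9*5)) = 11*(-12*45/(0 + 45)) = 11*(-12*45/45) = 11*(-12*45*1/45) = 11*(-12) = -132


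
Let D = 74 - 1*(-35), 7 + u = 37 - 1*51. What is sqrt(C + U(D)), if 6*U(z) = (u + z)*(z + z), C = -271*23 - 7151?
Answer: 4*I*sqrt(5730)/3 ≈ 100.93*I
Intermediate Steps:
u = -21 (u = -7 + (37 - 1*51) = -7 + (37 - 51) = -7 - 14 = -21)
D = 109 (D = 74 + 35 = 109)
C = -13384 (C = -6233 - 7151 = -13384)
U(z) = z*(-21 + z)/3 (U(z) = ((-21 + z)*(z + z))/6 = ((-21 + z)*(2*z))/6 = (2*z*(-21 + z))/6 = z*(-21 + z)/3)
sqrt(C + U(D)) = sqrt(-13384 + (1/3)*109*(-21 + 109)) = sqrt(-13384 + (1/3)*109*88) = sqrt(-13384 + 9592/3) = sqrt(-30560/3) = 4*I*sqrt(5730)/3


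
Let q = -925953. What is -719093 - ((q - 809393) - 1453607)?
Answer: 2469860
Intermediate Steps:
-719093 - ((q - 809393) - 1453607) = -719093 - ((-925953 - 809393) - 1453607) = -719093 - (-1735346 - 1453607) = -719093 - 1*(-3188953) = -719093 + 3188953 = 2469860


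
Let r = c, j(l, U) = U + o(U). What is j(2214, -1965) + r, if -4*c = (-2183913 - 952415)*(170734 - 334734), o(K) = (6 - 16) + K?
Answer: -128589451940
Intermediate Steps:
o(K) = -10 + K
c = -128589448000 (c = -(-2183913 - 952415)*(170734 - 334734)/4 = -(-784082)*(-164000) = -1/4*514357792000 = -128589448000)
j(l, U) = -10 + 2*U (j(l, U) = U + (-10 + U) = -10 + 2*U)
r = -128589448000
j(2214, -1965) + r = (-10 + 2*(-1965)) - 128589448000 = (-10 - 3930) - 128589448000 = -3940 - 128589448000 = -128589451940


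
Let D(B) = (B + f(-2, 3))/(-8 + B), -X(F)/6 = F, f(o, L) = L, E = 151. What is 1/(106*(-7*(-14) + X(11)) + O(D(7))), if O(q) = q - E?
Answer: 1/3231 ≈ 0.00030950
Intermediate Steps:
X(F) = -6*F
D(B) = (3 + B)/(-8 + B) (D(B) = (B + 3)/(-8 + B) = (3 + B)/(-8 + B))
O(q) = -151 + q (O(q) = q - 1*151 = q - 151 = -151 + q)
1/(106*(-7*(-14) + X(11)) + O(D(7))) = 1/(106*(-7*(-14) - 6*11) + (-151 + (3 + 7)/(-8 + 7))) = 1/(106*(98 - 66) + (-151 + 10/(-1))) = 1/(106*32 + (-151 - 1*10)) = 1/(3392 + (-151 - 10)) = 1/(3392 - 161) = 1/3231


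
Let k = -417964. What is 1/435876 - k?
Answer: 182180476465/435876 ≈ 4.1796e+5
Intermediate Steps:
1/435876 - k = 1/435876 - 1*(-417964) = 1/435876 + 417964 = 182180476465/435876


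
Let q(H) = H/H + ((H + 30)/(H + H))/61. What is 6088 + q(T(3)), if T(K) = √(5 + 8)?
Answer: 742859/122 + 15*√13/793 ≈ 6089.1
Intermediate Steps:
T(K) = √13
q(H) = 1 + (30 + H)/(122*H) (q(H) = 1 + ((30 + H)/((2*H)))*(1/61) = 1 + ((30 + H)*(1/(2*H)))*(1/61) = 1 + ((30 + H)/(2*H))*(1/61) = 1 + (30 + H)/(122*H))
6088 + q(T(3)) = 6088 + 3*(10 + 41*√13)/(122*(√13)) = 6088 + 3*(√13/13)*(10 + 41*√13)/122 = 6088 + 3*√13*(10 + 41*√13)/1586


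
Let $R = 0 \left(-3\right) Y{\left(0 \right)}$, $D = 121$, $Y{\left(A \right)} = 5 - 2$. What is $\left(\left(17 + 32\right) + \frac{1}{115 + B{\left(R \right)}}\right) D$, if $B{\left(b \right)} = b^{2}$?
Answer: $\frac{681956}{115} \approx 5930.1$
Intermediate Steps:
$Y{\left(A \right)} = 3$ ($Y{\left(A \right)} = 5 - 2 = 3$)
$R = 0$ ($R = 0 \left(-3\right) 3 = 0 \cdot 3 = 0$)
$\left(\left(17 + 32\right) + \frac{1}{115 + B{\left(R \right)}}\right) D = \left(\left(17 + 32\right) + \frac{1}{115 + 0^{2}}\right) 121 = \left(49 + \frac{1}{115 + 0}\right) 121 = \left(49 + \frac{1}{115}\right) 121 = \frac{5636}{115} \cdot 121 = \frac{681956}{115}$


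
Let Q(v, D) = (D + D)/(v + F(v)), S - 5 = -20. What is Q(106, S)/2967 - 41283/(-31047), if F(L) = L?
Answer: 1442568929/1084927066 ≈ 1.3296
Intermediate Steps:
S = -15 (S = 5 - 20 = -15)
Q(v, D) = D/v (Q(v, D) = (D + D)/(v + v) = (2*D)/((2*v)) = (2*D)*(1/(2*v)) = D/v)
Q(106, S)/2967 - 41283/(-31047) = -15/106/2967 - 41283/(-31047) = -15*1/106*(1/2967) - 41283*(-1/31047) = -15/106*1/2967 + 13761/10349 = -5/104834 + 13761/10349 = 1442568929/1084927066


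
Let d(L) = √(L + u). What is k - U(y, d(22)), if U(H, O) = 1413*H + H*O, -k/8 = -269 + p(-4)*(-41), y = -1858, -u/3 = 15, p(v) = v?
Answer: 2626194 + 1858*I*√23 ≈ 2.6262e+6 + 8910.7*I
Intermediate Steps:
u = -45 (u = -3*15 = -45)
d(L) = √(-45 + L) (d(L) = √(L - 45) = √(-45 + L))
k = 840 (k = -8*(-269 - 4*(-41)) = -8*(-269 + 164) = -8*(-105) = 840)
k - U(y, d(22)) = 840 - (-1858)*(1413 + √(-45 + 22)) = 840 - (-1858)*(1413 + √(-23)) = 840 - (-1858)*(1413 + I*√23) = 840 - (-2625354 - 1858*I*√23) = 840 + (2625354 + 1858*I*√23) = 2626194 + 1858*I*√23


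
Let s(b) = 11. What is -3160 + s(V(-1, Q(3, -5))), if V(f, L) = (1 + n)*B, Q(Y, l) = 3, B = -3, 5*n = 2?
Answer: -3149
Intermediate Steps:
n = 2/5 (n = (1/5)*2 = 2/5 ≈ 0.40000)
V(f, L) = -21/5 (V(f, L) = (1 + 2/5)*(-3) = (7/5)*(-3) = -21/5)
-3160 + s(V(-1, Q(3, -5))) = -3160 + 11 = -3149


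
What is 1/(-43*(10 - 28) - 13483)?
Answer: -1/12709 ≈ -7.8684e-5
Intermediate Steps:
1/(-43*(10 - 28) - 13483) = 1/(-43*(-18) - 13483) = 1/(774 - 13483) = 1/(-12709) = -1/12709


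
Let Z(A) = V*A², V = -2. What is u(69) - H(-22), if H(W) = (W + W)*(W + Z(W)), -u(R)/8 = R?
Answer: -44112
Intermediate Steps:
Z(A) = -2*A²
u(R) = -8*R
H(W) = 2*W*(W - 2*W²) (H(W) = (W + W)*(W - 2*W²) = (2*W)*(W - 2*W²) = 2*W*(W - 2*W²))
u(69) - H(-22) = -8*69 - (-22)²*(2 - 4*(-22)) = -552 - 484*(2 + 88) = -552 - 484*90 = -552 - 1*43560 = -552 - 43560 = -44112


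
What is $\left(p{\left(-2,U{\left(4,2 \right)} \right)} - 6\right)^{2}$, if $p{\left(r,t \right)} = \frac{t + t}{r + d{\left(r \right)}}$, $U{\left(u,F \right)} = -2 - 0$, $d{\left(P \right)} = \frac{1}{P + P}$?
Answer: $\frac{1444}{81} \approx 17.827$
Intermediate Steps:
$d{\left(P \right)} = \frac{1}{2 P}$
$U{\left(u,F \right)} = -2$ ($U{\left(u,F \right)} = -2 + 0 = -2$)
$p{\left(r,t \right)} = \frac{2 t}{r + \frac{1}{2 r}}$ ($p{\left(r,t \right)} = \frac{t + t}{r + \frac{1}{2 r}} = \frac{2 t}{r + \frac{1}{2 r}}$)
$\left(p{\left(-2,U{\left(4,2 \right)} \right)} - 6\right)^{2} = \left(4 \left(-2\right) \left(-2\right) \frac{1}{1 + 2 \left(-2\right)^{2}} - 6\right)^{2} = \left(4 \left(-2\right) \left(-2\right) \frac{1}{1 + 2 \cdot 4} - 6\right)^{2} = \left(4 \left(-2\right) \left(-2\right) \frac{1}{1 + 8} - 6\right)^{2} = \left(4 \left(-2\right) \left(-2\right) \frac{1}{9} - 6\right)^{2} = \left(\frac{16}{9} - 6\right)^{2} = \left(- \frac{38}{9}\right)^{2} = \frac{1444}{81}$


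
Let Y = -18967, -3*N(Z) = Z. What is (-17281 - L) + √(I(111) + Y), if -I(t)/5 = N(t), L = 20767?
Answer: -38048 + I*√18782 ≈ -38048.0 + 137.05*I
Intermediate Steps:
N(Z) = -Z/3
I(t) = 5*t/3 (I(t) = -(-5)*t/3 = 5*t/3)
(-17281 - L) + √(I(111) + Y) = (-17281 - 1*20767) + √((5/3)*111 - 18967) = (-17281 - 20767) + √(185 - 18967) = -38048 + √(-18782) = -38048 + I*√18782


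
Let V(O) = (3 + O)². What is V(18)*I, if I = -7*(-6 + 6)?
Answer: 0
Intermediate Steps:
I = 0 (I = -7*0 = 0)
V(18)*I = (3 + 18)²*0 = 21²*0 = 441*0 = 0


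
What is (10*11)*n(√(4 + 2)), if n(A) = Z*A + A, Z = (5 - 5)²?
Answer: 110*√6 ≈ 269.44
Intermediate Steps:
Z = 0 (Z = 0² = 0)
n(A) = A (n(A) = 0*A + A = 0 + A = A)
(10*11)*n(√(4 + 2)) = (10*11)*√(4 + 2) = 110*√6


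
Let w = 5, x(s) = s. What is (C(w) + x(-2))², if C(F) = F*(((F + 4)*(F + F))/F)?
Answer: 7744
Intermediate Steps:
C(F) = F*(8 + 2*F) (C(F) = F*(((4 + F)*(2*F))/F) = F*((2*F*(4 + F))/F) = F*(8 + 2*F))
(C(w) + x(-2))² = (2*5*(4 + 5) - 2)² = (2*5*9 - 2)² = (90 - 2)² = 88² = 7744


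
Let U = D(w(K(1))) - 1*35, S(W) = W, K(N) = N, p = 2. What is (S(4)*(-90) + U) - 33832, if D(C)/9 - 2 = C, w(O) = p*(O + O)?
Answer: -34173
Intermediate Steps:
w(O) = 4*O (w(O) = 2*(O + O) = 2*(2*O) = 4*O)
D(C) = 18 + 9*C
U = 19 (U = (18 + 9*(4*1)) - 1*35 = (18 + 9*4) - 35 = (18 + 36) - 35 = 54 - 35 = 19)
(S(4)*(-90) + U) - 33832 = (4*(-90) + 19) - 33832 = (-360 + 19) - 33832 = -341 - 33832 = -34173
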